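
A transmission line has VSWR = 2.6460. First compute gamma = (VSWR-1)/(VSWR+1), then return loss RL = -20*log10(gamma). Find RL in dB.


gamma = (2.6460 - 1) / (2.6460 + 1) = 0.4514536
RL = -20 * log10(0.4514536) = 6.908 dB

6.908 dB


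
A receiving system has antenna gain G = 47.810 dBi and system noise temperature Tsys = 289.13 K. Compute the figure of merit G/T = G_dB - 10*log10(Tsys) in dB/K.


G/T = 47.810 - 10*log10(289.13) = 47.810 - 24.61093 = 23.20 dB/K

23.20 dB/K


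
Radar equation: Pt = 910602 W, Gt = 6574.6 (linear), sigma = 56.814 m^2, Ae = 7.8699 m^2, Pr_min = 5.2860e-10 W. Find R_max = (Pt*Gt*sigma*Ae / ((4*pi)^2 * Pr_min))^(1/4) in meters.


R^4 = 910602*6574.6*56.814*7.8699 / ((4*pi)^2 * 5.2860e-10) = 3.206828e+19
R_max = 3.206828e+19^0.25 = 75252 m

75252 m


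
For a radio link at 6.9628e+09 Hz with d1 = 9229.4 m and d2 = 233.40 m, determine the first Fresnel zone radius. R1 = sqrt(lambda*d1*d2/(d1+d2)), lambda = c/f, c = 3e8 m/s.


lambda = c / f = 3.0000e+08 / 6.9628e+09 = 0.04308611 m
R1 = sqrt(0.04308611 * 9229.4 * 233.40 / (9229.4 + 233.40)) = 3.132 m

3.132 m


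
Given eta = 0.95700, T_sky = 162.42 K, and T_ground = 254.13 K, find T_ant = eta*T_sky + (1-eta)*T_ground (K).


T_ant = 0.95700 * 162.42 + (1 - 0.95700) * 254.13 = 166.4 K

166.4 K


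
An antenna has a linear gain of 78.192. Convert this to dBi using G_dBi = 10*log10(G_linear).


G_dBi = 10 * log10(78.192) = 18.93 dBi

18.93 dBi


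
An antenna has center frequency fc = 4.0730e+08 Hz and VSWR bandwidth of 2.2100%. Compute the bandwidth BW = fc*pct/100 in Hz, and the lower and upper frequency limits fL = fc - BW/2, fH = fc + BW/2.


BW = 4.0730e+08 * 2.2100/100 = 9.001330e+06 Hz
fL = 4.0730e+08 - 9.001330e+06/2 = 4.028e+08 Hz
fH = 4.0730e+08 + 9.001330e+06/2 = 4.118e+08 Hz

BW=9.001e+06 Hz, fL=4.028e+08 Hz, fH=4.118e+08 Hz


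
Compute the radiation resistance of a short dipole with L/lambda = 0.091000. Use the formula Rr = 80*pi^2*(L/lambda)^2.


Rr = 80 * pi^2 * (0.091000)^2 = 80 * 9.869604 * 8.281000e-03 = 6.538 ohm

6.538 ohm


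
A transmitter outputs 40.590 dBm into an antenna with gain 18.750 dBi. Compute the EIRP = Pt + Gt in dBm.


EIRP = Pt + Gt = 40.590 + 18.750 = 59.34 dBm

59.34 dBm


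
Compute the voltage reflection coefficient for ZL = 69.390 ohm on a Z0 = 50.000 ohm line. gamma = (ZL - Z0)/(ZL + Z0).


gamma = (69.390 - 50.000) / (69.390 + 50.000) = 0.1624

0.1624


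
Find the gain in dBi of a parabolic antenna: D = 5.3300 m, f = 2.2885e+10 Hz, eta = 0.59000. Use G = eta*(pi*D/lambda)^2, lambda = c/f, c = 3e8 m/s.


lambda = c / f = 3.0000e+08 / 2.2885e+10 = 0.01310902 m
G_linear = 0.59000 * (pi * 5.3300 / 0.01310902)^2 = 962644.0
G_dBi = 10 * log10(962644.0) = 59.83 dBi

59.83 dBi


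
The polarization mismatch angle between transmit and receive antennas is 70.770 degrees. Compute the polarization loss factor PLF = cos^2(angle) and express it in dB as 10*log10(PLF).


PLF_linear = cos^2(70.770 deg) = 0.1084787
PLF_dB = 10 * log10(0.1084787) = -9.647 dB

-9.647 dB


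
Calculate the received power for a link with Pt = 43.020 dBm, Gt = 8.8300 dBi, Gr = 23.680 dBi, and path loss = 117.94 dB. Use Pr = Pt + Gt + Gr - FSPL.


Pr = 43.020 + 8.8300 + 23.680 - 117.94 = -42.41 dBm

-42.41 dBm


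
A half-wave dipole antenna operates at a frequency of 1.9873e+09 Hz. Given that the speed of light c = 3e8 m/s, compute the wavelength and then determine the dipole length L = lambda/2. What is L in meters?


lambda = c / f = 3.0000e+08 / 1.9873e+09 = 0.1509586 m
L = lambda / 2 = 0.1509586 / 2 = 0.07548 m

0.07548 m


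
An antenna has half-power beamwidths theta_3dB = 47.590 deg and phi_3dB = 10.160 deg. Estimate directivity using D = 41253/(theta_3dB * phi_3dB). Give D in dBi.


D_linear = 41253 / (47.590 * 10.160) = 85.31907
D_dBi = 10 * log10(85.31907) = 19.31 dBi

19.31 dBi


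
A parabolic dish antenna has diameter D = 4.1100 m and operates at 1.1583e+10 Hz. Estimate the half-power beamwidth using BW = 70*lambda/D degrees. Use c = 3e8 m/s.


lambda = c / f = 3.0000e+08 / 1.1583e+10 = 0.02590003 m
BW = 70 * 0.02590003 / 4.1100 = 0.4411 deg

0.4411 deg


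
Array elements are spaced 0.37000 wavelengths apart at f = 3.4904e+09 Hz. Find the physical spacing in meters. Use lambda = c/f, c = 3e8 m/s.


lambda = c / f = 3.0000e+08 / 3.4904e+09 = 0.08595003 m
d = 0.37000 * 0.08595003 = 0.03180 m

0.03180 m


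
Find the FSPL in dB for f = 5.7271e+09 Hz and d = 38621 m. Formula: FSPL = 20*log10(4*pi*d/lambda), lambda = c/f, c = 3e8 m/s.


lambda = c / f = 3.0000e+08 / 5.7271e+09 = 0.05238253 m
FSPL = 20 * log10(4*pi*38621/0.05238253) = 139.3 dB

139.3 dB


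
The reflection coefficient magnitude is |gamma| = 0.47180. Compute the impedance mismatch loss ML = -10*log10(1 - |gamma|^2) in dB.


ML = -10 * log10(1 - 0.47180^2) = -10 * log10(0.77740476) = 1.094 dB

1.094 dB


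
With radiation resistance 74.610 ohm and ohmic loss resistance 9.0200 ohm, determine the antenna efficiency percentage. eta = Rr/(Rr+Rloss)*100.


eta = 74.610 / (74.610 + 9.0200) * 100 = 89.21%

89.21%


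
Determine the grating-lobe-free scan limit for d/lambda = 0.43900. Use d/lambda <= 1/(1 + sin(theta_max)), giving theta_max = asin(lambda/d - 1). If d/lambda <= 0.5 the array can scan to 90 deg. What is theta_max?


lambda/d - 1 = 1/0.43900 - 1 = 1.277904 >= 1
d/lambda <= 0.5, so the array can scan to endfire without grating lobes: theta_max = 90 deg

90 deg


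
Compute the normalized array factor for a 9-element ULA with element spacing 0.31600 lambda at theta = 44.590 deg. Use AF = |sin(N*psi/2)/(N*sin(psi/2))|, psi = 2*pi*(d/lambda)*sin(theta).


psi = 2*pi*0.31600*sin(44.590 deg) = 1.393869 rad
AF = |sin(9*1.393869/2) / (9*sin(1.393869/2))| = 1.865e-03

1.865e-03


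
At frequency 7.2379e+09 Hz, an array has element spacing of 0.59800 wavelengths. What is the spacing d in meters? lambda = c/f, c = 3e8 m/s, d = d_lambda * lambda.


lambda = c / f = 3.0000e+08 / 7.2379e+09 = 0.04144849 m
d = 0.59800 * 0.04144849 = 0.02479 m

0.02479 m


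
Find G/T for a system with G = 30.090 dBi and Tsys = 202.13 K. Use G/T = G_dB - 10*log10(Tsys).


G/T = 30.090 - 10*log10(202.13) = 30.090 - 23.05631 = 7.034 dB/K

7.034 dB/K


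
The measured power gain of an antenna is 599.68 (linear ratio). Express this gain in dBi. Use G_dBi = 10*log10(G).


G_dBi = 10 * log10(599.68) = 27.78 dBi

27.78 dBi


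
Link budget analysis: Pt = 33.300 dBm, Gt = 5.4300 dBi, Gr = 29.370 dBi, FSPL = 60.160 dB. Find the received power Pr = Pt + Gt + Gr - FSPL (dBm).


Pr = 33.300 + 5.4300 + 29.370 - 60.160 = 7.94 dBm

7.94 dBm


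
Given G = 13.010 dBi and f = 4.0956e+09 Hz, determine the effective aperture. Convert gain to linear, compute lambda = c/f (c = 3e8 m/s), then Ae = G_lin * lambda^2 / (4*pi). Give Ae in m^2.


lambda = c / f = 3.0000e+08 / 4.0956e+09 = 0.07324934 m
G_linear = 10^(13.010/10) = 19.99862
Ae = G_linear * lambda^2 / (4*pi) = 19.99862 * 0.07324934^2 / (4*pi) = 8.539e-03 m^2

8.539e-03 m^2


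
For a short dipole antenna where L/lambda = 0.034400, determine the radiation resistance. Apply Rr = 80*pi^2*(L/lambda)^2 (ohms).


Rr = 80 * pi^2 * (0.034400)^2 = 80 * 9.869604 * 1.183360e-03 = 0.9343 ohm

0.9343 ohm


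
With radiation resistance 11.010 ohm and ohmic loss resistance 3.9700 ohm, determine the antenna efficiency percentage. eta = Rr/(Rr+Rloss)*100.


eta = 11.010 / (11.010 + 3.9700) * 100 = 73.50%

73.50%


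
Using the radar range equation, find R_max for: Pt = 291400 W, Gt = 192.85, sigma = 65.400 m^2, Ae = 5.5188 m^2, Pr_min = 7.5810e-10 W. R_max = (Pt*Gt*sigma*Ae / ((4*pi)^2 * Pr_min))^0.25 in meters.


R^4 = 291400*192.85*65.400*5.5188 / ((4*pi)^2 * 7.5810e-10) = 1.694281e+17
R_max = 1.694281e+17^0.25 = 20288 m

20288 m


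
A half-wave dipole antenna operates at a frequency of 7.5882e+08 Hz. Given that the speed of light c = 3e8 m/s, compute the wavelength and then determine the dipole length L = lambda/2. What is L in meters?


lambda = c / f = 3.0000e+08 / 7.5882e+08 = 0.3953507 m
L = lambda / 2 = 0.3953507 / 2 = 0.1977 m

0.1977 m


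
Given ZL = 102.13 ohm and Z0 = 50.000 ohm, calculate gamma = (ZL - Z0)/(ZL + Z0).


gamma = (102.13 - 50.000) / (102.13 + 50.000) = 0.3427

0.3427


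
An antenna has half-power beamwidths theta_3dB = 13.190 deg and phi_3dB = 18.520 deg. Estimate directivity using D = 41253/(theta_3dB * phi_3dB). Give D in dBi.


D_linear = 41253 / (13.190 * 18.520) = 168.8767
D_dBi = 10 * log10(168.8767) = 22.28 dBi

22.28 dBi


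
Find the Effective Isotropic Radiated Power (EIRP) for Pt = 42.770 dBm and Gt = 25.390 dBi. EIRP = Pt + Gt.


EIRP = Pt + Gt = 42.770 + 25.390 = 68.16 dBm

68.16 dBm


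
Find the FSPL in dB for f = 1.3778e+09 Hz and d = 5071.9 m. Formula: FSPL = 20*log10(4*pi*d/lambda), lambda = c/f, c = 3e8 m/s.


lambda = c / f = 3.0000e+08 / 1.3778e+09 = 0.2177384 m
FSPL = 20 * log10(4*pi*5071.9/0.2177384) = 109.3 dB

109.3 dB


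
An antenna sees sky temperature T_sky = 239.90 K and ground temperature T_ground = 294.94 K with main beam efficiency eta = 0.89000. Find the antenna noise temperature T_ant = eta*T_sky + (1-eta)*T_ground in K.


T_ant = 0.89000 * 239.90 + (1 - 0.89000) * 294.94 = 246.0 K

246.0 K


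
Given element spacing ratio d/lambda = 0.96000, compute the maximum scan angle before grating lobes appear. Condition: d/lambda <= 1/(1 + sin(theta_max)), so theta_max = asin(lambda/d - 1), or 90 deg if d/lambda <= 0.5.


lambda/d - 1 = 1/0.96000 - 1 = 0.04166667
theta_max = asin(0.04166667) = 2.388 deg

2.388 deg


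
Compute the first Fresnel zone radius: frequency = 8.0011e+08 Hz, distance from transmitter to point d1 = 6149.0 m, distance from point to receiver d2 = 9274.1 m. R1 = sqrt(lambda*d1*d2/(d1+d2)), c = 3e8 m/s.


lambda = c / f = 3.0000e+08 / 8.0011e+08 = 0.3749484 m
R1 = sqrt(0.3749484 * 6149.0 * 9274.1 / (6149.0 + 9274.1)) = 37.23 m

37.23 m


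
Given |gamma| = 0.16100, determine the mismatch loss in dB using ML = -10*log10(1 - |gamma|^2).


ML = -10 * log10(1 - 0.16100^2) = -10 * log10(0.974079) = 0.1141 dB

0.1141 dB


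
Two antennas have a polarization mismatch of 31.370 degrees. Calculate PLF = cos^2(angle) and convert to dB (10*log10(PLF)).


PLF_linear = cos^2(31.370 deg) = 0.7290145
PLF_dB = 10 * log10(0.7290145) = -1.373 dB

-1.373 dB


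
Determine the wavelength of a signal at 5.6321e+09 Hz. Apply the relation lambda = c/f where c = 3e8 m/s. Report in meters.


lambda = c / f = 3.0000e+08 / 5.6321e+09 = 0.05327 m

0.05327 m


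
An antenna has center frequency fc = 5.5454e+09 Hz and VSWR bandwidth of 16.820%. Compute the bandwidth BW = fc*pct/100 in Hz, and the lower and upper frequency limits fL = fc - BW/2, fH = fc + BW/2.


BW = 5.5454e+09 * 16.820/100 = 9.327363e+08 Hz
fL = 5.5454e+09 - 9.327363e+08/2 = 5.079e+09 Hz
fH = 5.5454e+09 + 9.327363e+08/2 = 6.012e+09 Hz

BW=9.327e+08 Hz, fL=5.079e+09 Hz, fH=6.012e+09 Hz


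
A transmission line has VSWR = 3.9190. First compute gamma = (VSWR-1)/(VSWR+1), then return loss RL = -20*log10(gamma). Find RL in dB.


gamma = (3.9190 - 1) / (3.9190 + 1) = 0.5934133
RL = -20 * log10(0.5934133) = 4.533 dB

4.533 dB


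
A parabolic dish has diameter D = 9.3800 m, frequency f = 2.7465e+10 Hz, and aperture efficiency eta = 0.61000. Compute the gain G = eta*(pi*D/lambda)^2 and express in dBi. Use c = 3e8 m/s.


lambda = c / f = 3.0000e+08 / 2.7465e+10 = 0.01092299 m
G_linear = 0.61000 * (pi * 9.3800 / 0.01092299)^2 = 4.439685e+06
G_dBi = 10 * log10(4.439685e+06) = 66.47 dBi

66.47 dBi


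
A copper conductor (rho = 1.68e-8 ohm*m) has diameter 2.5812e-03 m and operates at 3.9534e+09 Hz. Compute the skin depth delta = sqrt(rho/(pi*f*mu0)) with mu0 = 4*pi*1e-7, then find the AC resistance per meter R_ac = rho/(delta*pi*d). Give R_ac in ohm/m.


delta = sqrt(1.68e-8 / (pi * 3.9534e+09 * 4*pi*1e-7)) = 1.037503e-06 m
R_ac = 1.68e-8 / (1.037503e-06 * pi * 2.5812e-03) = 1.997 ohm/m

1.997 ohm/m


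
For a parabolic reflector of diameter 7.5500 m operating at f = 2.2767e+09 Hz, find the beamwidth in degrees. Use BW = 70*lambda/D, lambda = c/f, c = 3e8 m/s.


lambda = c / f = 3.0000e+08 / 2.2767e+09 = 0.1317697 m
BW = 70 * 0.1317697 / 7.5500 = 1.222 deg

1.222 deg


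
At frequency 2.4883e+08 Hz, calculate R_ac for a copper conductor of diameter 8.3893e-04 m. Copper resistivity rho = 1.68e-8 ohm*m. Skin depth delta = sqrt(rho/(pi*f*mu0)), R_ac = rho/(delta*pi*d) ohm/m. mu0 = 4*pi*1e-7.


delta = sqrt(1.68e-8 / (pi * 2.4883e+08 * 4*pi*1e-7)) = 4.135456e-06 m
R_ac = 1.68e-8 / (4.135456e-06 * pi * 8.3893e-04) = 1.541 ohm/m

1.541 ohm/m


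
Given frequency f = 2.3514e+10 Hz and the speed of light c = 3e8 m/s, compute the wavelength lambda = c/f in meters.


lambda = c / f = 3.0000e+08 / 2.3514e+10 = 0.01276 m

0.01276 m


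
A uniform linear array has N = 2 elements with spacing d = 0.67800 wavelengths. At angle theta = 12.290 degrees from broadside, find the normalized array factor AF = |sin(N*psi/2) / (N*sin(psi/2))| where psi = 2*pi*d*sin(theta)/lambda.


psi = 2*pi*0.67800*sin(12.290 deg) = 0.9067829 rad
AF = |sin(2*0.9067829/2) / (2*sin(0.9067829/2))| = 0.8990

0.8990


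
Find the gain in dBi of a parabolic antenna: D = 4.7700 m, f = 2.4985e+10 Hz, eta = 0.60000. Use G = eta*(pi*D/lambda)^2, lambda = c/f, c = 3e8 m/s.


lambda = c / f = 3.0000e+08 / 2.4985e+10 = 0.01200720 m
G_linear = 0.60000 * (pi * 4.7700 / 0.01200720)^2 = 934553.7
G_dBi = 10 * log10(934553.7) = 59.71 dBi

59.71 dBi


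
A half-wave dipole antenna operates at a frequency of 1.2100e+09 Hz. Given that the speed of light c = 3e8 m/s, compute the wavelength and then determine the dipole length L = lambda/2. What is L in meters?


lambda = c / f = 3.0000e+08 / 1.2100e+09 = 0.2479339 m
L = lambda / 2 = 0.2479339 / 2 = 0.1240 m

0.1240 m


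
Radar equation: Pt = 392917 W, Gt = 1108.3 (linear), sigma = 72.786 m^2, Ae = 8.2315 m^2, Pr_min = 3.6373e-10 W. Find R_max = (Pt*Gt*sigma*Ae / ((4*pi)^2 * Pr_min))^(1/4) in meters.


R^4 = 392917*1108.3*72.786*8.2315 / ((4*pi)^2 * 3.6373e-10) = 4.542408e+18
R_max = 4.542408e+18^0.25 = 46166 m

46166 m


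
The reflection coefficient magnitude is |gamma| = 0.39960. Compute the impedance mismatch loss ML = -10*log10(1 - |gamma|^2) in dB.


ML = -10 * log10(1 - 0.39960^2) = -10 * log10(0.84031984) = 0.7556 dB

0.7556 dB


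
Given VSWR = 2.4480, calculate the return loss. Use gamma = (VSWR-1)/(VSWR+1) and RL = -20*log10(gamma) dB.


gamma = (2.4480 - 1) / (2.4480 + 1) = 0.4199536
RL = -20 * log10(0.4199536) = 7.536 dB

7.536 dB


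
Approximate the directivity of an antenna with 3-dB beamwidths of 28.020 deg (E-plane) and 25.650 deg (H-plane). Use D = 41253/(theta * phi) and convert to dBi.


D_linear = 41253 / (28.020 * 25.650) = 57.39843
D_dBi = 10 * log10(57.39843) = 17.59 dBi

17.59 dBi


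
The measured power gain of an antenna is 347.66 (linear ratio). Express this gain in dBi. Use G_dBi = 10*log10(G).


G_dBi = 10 * log10(347.66) = 25.41 dBi

25.41 dBi


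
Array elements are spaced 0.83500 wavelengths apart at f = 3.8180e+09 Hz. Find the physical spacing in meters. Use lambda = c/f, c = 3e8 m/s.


lambda = c / f = 3.0000e+08 / 3.8180e+09 = 0.07857517 m
d = 0.83500 * 0.07857517 = 0.06561 m

0.06561 m


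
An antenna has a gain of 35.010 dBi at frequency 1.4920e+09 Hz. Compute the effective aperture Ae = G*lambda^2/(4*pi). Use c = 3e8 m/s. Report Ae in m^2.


lambda = c / f = 3.0000e+08 / 1.4920e+09 = 0.2010724 m
G_linear = 10^(35.010/10) = 3169.567
Ae = G_linear * lambda^2 / (4*pi) = 3169.567 * 0.2010724^2 / (4*pi) = 10.20 m^2

10.20 m^2


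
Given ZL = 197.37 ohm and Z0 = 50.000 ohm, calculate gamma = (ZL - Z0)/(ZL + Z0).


gamma = (197.37 - 50.000) / (197.37 + 50.000) = 0.5957

0.5957


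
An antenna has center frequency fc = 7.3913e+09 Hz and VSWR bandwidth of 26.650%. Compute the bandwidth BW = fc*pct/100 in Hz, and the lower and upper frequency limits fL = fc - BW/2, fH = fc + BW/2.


BW = 7.3913e+09 * 26.650/100 = 1.969781e+09 Hz
fL = 7.3913e+09 - 1.969781e+09/2 = 6.406e+09 Hz
fH = 7.3913e+09 + 1.969781e+09/2 = 8.376e+09 Hz

BW=1.970e+09 Hz, fL=6.406e+09 Hz, fH=8.376e+09 Hz


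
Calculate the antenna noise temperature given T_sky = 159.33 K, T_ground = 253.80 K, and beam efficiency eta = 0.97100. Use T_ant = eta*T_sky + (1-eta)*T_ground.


T_ant = 0.97100 * 159.33 + (1 - 0.97100) * 253.80 = 162.1 K

162.1 K


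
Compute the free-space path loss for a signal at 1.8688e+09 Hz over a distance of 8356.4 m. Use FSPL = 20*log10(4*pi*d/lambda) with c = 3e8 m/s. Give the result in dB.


lambda = c / f = 3.0000e+08 / 1.8688e+09 = 0.1605308 m
FSPL = 20 * log10(4*pi*8356.4/0.1605308) = 116.3 dB

116.3 dB


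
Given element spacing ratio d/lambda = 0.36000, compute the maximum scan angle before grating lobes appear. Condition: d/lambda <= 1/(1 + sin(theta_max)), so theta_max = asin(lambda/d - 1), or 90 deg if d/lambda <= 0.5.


lambda/d - 1 = 1/0.36000 - 1 = 1.777778 >= 1
d/lambda <= 0.5, so the array can scan to endfire without grating lobes: theta_max = 90 deg

90 deg


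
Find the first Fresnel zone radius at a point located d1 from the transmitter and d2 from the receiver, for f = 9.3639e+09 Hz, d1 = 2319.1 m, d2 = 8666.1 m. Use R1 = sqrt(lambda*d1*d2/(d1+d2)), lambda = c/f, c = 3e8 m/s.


lambda = c / f = 3.0000e+08 / 9.3639e+09 = 0.03203793 m
R1 = sqrt(0.03203793 * 2319.1 * 8666.1 / (2319.1 + 8666.1)) = 7.656 m

7.656 m


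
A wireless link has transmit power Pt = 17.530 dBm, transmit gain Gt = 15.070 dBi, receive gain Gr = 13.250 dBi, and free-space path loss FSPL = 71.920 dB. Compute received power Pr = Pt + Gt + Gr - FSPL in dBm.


Pr = 17.530 + 15.070 + 13.250 - 71.920 = -26.07 dBm

-26.07 dBm


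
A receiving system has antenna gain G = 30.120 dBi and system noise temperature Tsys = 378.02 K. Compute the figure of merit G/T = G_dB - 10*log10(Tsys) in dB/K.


G/T = 30.120 - 10*log10(378.02) = 30.120 - 25.77515 = 4.345 dB/K

4.345 dB/K


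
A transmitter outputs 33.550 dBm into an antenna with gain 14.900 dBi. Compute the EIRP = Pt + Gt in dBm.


EIRP = Pt + Gt = 33.550 + 14.900 = 48.45 dBm

48.45 dBm


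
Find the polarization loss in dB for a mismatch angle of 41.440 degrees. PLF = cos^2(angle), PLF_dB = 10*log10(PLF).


PLF_linear = cos^2(41.440 deg) = 0.5619739
PLF_dB = 10 * log10(0.5619739) = -2.503 dB

-2.503 dB


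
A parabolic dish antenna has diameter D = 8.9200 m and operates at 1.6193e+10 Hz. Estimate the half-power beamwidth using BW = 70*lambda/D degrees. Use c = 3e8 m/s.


lambda = c / f = 3.0000e+08 / 1.6193e+10 = 0.01852652 m
BW = 70 * 0.01852652 / 8.9200 = 0.1454 deg

0.1454 deg


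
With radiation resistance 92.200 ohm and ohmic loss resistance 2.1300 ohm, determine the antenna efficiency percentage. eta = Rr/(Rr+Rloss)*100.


eta = 92.200 / (92.200 + 2.1300) * 100 = 97.74%

97.74%


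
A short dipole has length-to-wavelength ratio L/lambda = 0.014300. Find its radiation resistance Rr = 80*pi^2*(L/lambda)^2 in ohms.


Rr = 80 * pi^2 * (0.014300)^2 = 80 * 9.869604 * 2.044900e-04 = 0.1615 ohm

0.1615 ohm


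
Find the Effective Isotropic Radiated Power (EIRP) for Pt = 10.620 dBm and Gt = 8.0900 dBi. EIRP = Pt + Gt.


EIRP = Pt + Gt = 10.620 + 8.0900 = 18.71 dBm

18.71 dBm


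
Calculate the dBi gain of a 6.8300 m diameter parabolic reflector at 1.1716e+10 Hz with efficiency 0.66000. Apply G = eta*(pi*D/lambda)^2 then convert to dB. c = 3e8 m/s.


lambda = c / f = 3.0000e+08 / 1.1716e+10 = 0.02560601 m
G_linear = 0.66000 * (pi * 6.8300 / 0.02560601)^2 = 463448.3
G_dBi = 10 * log10(463448.3) = 56.66 dBi

56.66 dBi


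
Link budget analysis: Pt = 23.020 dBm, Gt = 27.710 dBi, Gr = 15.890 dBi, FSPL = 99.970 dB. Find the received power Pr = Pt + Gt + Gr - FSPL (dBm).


Pr = 23.020 + 27.710 + 15.890 - 99.970 = -33.35 dBm

-33.35 dBm


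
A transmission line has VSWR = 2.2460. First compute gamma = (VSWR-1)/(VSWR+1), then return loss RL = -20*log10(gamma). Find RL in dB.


gamma = (2.2460 - 1) / (2.2460 + 1) = 0.3838571
RL = -20 * log10(0.3838571) = 8.317 dB

8.317 dB


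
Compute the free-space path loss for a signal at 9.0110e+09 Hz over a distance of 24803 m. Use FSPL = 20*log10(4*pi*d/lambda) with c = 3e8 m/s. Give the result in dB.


lambda = c / f = 3.0000e+08 / 9.0110e+09 = 0.03329264 m
FSPL = 20 * log10(4*pi*24803/0.03329264) = 139.4 dB

139.4 dB


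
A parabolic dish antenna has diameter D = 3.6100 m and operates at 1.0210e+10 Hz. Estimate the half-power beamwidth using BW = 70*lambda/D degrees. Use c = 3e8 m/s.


lambda = c / f = 3.0000e+08 / 1.0210e+10 = 0.02938296 m
BW = 70 * 0.02938296 / 3.6100 = 0.5698 deg

0.5698 deg


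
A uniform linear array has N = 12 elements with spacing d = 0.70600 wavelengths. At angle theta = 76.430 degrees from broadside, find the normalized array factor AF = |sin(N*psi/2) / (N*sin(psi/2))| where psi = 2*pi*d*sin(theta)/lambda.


psi = 2*pi*0.70600*sin(76.430 deg) = 4.312095 rad
AF = |sin(12*4.312095/2) / (12*sin(4.312095/2))| = 0.06740

0.06740


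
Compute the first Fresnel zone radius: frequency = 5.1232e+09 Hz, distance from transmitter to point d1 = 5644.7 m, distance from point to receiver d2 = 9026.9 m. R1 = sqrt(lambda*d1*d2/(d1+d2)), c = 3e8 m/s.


lambda = c / f = 3.0000e+08 / 5.1232e+09 = 0.05855715 m
R1 = sqrt(0.05855715 * 5644.7 * 9026.9 / (5644.7 + 9026.9)) = 14.26 m

14.26 m


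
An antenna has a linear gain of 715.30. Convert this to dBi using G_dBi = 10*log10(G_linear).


G_dBi = 10 * log10(715.30) = 28.54 dBi

28.54 dBi


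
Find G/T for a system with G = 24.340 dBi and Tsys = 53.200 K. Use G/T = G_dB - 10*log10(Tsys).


G/T = 24.340 - 10*log10(53.200) = 24.340 - 17.25912 = 7.081 dB/K

7.081 dB/K


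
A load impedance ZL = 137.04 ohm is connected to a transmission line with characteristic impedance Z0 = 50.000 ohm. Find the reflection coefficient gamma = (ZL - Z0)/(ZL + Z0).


gamma = (137.04 - 50.000) / (137.04 + 50.000) = 0.4654

0.4654


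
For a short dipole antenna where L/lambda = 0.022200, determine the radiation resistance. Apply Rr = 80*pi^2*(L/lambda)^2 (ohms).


Rr = 80 * pi^2 * (0.022200)^2 = 80 * 9.869604 * 4.928400e-04 = 0.3891 ohm

0.3891 ohm


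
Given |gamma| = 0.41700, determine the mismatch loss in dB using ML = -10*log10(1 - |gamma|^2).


ML = -10 * log10(1 - 0.41700^2) = -10 * log10(0.826111) = 0.8296 dB

0.8296 dB


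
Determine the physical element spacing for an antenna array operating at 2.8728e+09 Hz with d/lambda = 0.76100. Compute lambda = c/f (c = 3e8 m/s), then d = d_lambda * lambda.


lambda = c / f = 3.0000e+08 / 2.8728e+09 = 0.1044277 m
d = 0.76100 * 0.1044277 = 0.07947 m

0.07947 m


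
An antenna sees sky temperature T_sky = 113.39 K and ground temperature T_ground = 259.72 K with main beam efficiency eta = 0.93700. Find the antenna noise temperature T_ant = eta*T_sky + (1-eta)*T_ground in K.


T_ant = 0.93700 * 113.39 + (1 - 0.93700) * 259.72 = 122.6 K

122.6 K


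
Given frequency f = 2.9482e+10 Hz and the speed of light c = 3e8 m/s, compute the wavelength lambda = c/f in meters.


lambda = c / f = 3.0000e+08 / 2.9482e+10 = 0.01018 m

0.01018 m


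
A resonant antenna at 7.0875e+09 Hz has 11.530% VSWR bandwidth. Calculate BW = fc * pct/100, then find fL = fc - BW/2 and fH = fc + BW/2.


BW = 7.0875e+09 * 11.530/100 = 8.171888e+08 Hz
fL = 7.0875e+09 - 8.171888e+08/2 = 6.679e+09 Hz
fH = 7.0875e+09 + 8.171888e+08/2 = 7.496e+09 Hz

BW=8.172e+08 Hz, fL=6.679e+09 Hz, fH=7.496e+09 Hz


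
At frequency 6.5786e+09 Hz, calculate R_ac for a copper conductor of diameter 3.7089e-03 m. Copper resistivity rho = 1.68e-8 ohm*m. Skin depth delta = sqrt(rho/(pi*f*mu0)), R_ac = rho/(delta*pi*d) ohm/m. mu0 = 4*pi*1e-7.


delta = sqrt(1.68e-8 / (pi * 6.5786e+09 * 4*pi*1e-7)) = 8.042814e-07 m
R_ac = 1.68e-8 / (8.042814e-07 * pi * 3.7089e-03) = 1.793 ohm/m

1.793 ohm/m


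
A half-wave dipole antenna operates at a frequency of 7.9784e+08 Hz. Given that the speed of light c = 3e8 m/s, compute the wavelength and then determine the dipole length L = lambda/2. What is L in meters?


lambda = c / f = 3.0000e+08 / 7.9784e+08 = 0.3760152 m
L = lambda / 2 = 0.3760152 / 2 = 0.1880 m

0.1880 m


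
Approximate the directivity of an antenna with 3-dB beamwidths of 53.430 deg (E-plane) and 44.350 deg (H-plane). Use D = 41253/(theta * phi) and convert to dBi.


D_linear = 41253 / (53.430 * 44.350) = 17.40912
D_dBi = 10 * log10(17.40912) = 12.41 dBi

12.41 dBi


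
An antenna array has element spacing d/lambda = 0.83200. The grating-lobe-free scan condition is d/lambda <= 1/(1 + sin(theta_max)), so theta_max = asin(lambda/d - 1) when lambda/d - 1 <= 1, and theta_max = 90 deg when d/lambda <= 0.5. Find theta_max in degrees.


lambda/d - 1 = 1/0.83200 - 1 = 0.2019231
theta_max = asin(0.2019231) = 11.65 deg

11.65 deg


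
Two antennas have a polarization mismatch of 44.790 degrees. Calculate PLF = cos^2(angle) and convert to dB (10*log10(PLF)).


PLF_linear = cos^2(44.790 deg) = 0.5036652
PLF_dB = 10 * log10(0.5036652) = -2.979 dB

-2.979 dB


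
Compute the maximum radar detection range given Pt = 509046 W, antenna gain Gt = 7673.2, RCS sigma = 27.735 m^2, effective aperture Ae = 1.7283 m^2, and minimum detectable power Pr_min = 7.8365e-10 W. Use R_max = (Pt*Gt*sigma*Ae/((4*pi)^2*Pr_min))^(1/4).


R^4 = 509046*7673.2*27.735*1.7283 / ((4*pi)^2 * 7.8365e-10) = 1.513000e+18
R_max = 1.513000e+18^0.25 = 35072 m

35072 m


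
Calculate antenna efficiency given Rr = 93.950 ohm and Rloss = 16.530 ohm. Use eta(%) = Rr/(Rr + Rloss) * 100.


eta = 93.950 / (93.950 + 16.530) * 100 = 85.04%

85.04%


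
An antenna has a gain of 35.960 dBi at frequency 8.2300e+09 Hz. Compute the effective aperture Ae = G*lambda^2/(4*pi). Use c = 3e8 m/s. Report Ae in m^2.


lambda = c / f = 3.0000e+08 / 8.2300e+09 = 0.03645200 m
G_linear = 10^(35.960/10) = 3944.573
Ae = G_linear * lambda^2 / (4*pi) = 3944.573 * 0.03645200^2 / (4*pi) = 0.4171 m^2

0.4171 m^2


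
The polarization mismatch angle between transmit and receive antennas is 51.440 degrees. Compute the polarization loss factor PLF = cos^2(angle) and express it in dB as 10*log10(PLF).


PLF_linear = cos^2(51.440 deg) = 0.3885451
PLF_dB = 10 * log10(0.3885451) = -4.106 dB

-4.106 dB


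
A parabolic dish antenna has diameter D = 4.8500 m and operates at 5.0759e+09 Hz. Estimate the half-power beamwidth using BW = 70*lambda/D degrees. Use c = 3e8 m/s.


lambda = c / f = 3.0000e+08 / 5.0759e+09 = 0.05910282 m
BW = 70 * 0.05910282 / 4.8500 = 0.8530 deg

0.8530 deg


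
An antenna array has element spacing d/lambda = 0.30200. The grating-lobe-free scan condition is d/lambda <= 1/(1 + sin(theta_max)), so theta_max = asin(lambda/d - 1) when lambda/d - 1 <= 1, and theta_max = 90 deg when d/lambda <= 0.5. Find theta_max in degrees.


lambda/d - 1 = 1/0.30200 - 1 = 2.311258 >= 1
d/lambda <= 0.5, so the array can scan to endfire without grating lobes: theta_max = 90 deg

90 deg


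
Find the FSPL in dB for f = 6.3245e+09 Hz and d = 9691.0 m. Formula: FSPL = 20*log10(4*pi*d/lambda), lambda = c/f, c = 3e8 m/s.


lambda = c / f = 3.0000e+08 / 6.3245e+09 = 0.04743458 m
FSPL = 20 * log10(4*pi*9691.0/0.04743458) = 128.2 dB

128.2 dB


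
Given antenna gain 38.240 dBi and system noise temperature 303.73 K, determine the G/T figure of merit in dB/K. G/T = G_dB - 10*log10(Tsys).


G/T = 38.240 - 10*log10(303.73) = 38.240 - 24.82488 = 13.42 dB/K

13.42 dB/K


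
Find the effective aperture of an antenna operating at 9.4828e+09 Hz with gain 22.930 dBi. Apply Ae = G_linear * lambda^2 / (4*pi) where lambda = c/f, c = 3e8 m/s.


lambda = c / f = 3.0000e+08 / 9.4828e+09 = 0.03163623 m
G_linear = 10^(22.930/10) = 196.3360
Ae = G_linear * lambda^2 / (4*pi) = 196.3360 * 0.03163623^2 / (4*pi) = 0.01564 m^2

0.01564 m^2


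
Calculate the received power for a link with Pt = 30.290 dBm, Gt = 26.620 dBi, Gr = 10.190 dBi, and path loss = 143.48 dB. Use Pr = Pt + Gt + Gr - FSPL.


Pr = 30.290 + 26.620 + 10.190 - 143.48 = -76.38 dBm

-76.38 dBm


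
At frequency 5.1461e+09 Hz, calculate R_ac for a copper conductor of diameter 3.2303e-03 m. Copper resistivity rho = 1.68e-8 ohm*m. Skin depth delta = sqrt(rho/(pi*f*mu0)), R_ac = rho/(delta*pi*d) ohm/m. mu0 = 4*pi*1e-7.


delta = sqrt(1.68e-8 / (pi * 5.1461e+09 * 4*pi*1e-7)) = 9.093596e-07 m
R_ac = 1.68e-8 / (9.093596e-07 * pi * 3.2303e-03) = 1.820 ohm/m

1.820 ohm/m


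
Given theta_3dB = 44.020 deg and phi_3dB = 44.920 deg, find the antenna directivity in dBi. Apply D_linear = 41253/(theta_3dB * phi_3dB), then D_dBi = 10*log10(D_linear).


D_linear = 41253 / (44.020 * 44.920) = 20.86247
D_dBi = 10 * log10(20.86247) = 13.19 dBi

13.19 dBi


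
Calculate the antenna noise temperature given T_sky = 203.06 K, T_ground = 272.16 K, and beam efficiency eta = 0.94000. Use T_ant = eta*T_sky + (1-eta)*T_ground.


T_ant = 0.94000 * 203.06 + (1 - 0.94000) * 272.16 = 207.2 K

207.2 K


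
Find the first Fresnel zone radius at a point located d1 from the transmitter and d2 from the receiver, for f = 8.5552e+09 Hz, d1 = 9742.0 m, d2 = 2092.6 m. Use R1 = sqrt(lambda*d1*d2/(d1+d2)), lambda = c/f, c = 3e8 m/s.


lambda = c / f = 3.0000e+08 / 8.5552e+09 = 0.03506639 m
R1 = sqrt(0.03506639 * 9742.0 * 2092.6 / (9742.0 + 2092.6)) = 7.772 m

7.772 m


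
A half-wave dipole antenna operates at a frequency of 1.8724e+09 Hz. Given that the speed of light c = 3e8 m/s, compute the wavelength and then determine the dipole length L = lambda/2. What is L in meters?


lambda = c / f = 3.0000e+08 / 1.8724e+09 = 0.1602222 m
L = lambda / 2 = 0.1602222 / 2 = 0.08011 m

0.08011 m


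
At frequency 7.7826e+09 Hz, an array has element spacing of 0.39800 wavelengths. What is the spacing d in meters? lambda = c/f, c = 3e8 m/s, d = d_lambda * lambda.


lambda = c / f = 3.0000e+08 / 7.7826e+09 = 0.03854753 m
d = 0.39800 * 0.03854753 = 0.01534 m

0.01534 m


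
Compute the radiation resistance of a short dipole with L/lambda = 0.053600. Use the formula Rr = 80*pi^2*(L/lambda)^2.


Rr = 80 * pi^2 * (0.053600)^2 = 80 * 9.869604 * 2.872960e-03 = 2.268 ohm

2.268 ohm


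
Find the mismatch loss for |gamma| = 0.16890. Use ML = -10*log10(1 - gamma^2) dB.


ML = -10 * log10(1 - 0.16890^2) = -10 * log10(0.97147279) = 0.1257 dB

0.1257 dB


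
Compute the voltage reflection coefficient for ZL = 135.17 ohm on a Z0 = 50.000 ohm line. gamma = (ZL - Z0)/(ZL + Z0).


gamma = (135.17 - 50.000) / (135.17 + 50.000) = 0.4600

0.4600


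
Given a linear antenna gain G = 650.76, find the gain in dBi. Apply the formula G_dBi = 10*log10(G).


G_dBi = 10 * log10(650.76) = 28.13 dBi

28.13 dBi


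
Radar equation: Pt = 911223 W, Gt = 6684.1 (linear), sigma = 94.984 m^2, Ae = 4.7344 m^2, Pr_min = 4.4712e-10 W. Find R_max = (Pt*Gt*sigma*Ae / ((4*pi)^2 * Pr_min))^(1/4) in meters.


R^4 = 911223*6684.1*94.984*4.7344 / ((4*pi)^2 * 4.4712e-10) = 3.879173e+19
R_max = 3.879173e+19^0.25 = 78920 m

78920 m


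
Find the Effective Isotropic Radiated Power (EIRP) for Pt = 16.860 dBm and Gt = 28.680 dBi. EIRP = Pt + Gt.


EIRP = Pt + Gt = 16.860 + 28.680 = 45.54 dBm

45.54 dBm


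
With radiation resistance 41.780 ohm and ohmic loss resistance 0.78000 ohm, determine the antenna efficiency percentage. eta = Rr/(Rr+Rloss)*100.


eta = 41.780 / (41.780 + 0.78000) * 100 = 98.17%

98.17%


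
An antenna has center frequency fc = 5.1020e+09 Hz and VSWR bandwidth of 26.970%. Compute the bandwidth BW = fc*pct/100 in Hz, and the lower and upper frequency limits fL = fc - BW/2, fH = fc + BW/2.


BW = 5.1020e+09 * 26.970/100 = 1.376009e+09 Hz
fL = 5.1020e+09 - 1.376009e+09/2 = 4.414e+09 Hz
fH = 5.1020e+09 + 1.376009e+09/2 = 5.790e+09 Hz

BW=1.376e+09 Hz, fL=4.414e+09 Hz, fH=5.790e+09 Hz


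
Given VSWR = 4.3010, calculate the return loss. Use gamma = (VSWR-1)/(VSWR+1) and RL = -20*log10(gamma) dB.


gamma = (4.3010 - 1) / (4.3010 + 1) = 0.6227127
RL = -20 * log10(0.6227127) = 4.114 dB

4.114 dB


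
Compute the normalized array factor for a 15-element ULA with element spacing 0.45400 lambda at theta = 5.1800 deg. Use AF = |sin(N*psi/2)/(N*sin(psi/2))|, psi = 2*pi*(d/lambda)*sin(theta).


psi = 2*pi*0.45400*sin(5.1800 deg) = 0.2575438 rad
AF = |sin(15*0.2575438/2) / (15*sin(0.2575438/2))| = 0.4857

0.4857


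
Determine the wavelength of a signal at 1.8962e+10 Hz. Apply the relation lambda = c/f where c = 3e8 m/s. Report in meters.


lambda = c / f = 3.0000e+08 / 1.8962e+10 = 0.01582 m

0.01582 m


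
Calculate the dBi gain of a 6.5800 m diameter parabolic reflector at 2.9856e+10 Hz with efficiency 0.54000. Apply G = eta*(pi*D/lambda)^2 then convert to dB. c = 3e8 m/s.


lambda = c / f = 3.0000e+08 / 2.9856e+10 = 0.01004823 m
G_linear = 0.54000 * (pi * 6.5800 / 0.01004823)^2 = 2.285421e+06
G_dBi = 10 * log10(2.285421e+06) = 63.59 dBi

63.59 dBi


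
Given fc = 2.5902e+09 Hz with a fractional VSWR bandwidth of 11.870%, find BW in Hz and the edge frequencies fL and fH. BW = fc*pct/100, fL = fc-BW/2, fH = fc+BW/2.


BW = 2.5902e+09 * 11.870/100 = 3.074567e+08 Hz
fL = 2.5902e+09 - 3.074567e+08/2 = 2.436e+09 Hz
fH = 2.5902e+09 + 3.074567e+08/2 = 2.744e+09 Hz

BW=3.075e+08 Hz, fL=2.436e+09 Hz, fH=2.744e+09 Hz


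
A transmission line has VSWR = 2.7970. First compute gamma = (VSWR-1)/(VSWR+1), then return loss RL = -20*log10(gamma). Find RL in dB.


gamma = (2.7970 - 1) / (2.7970 + 1) = 0.4732684
RL = -20 * log10(0.4732684) = 6.498 dB

6.498 dB


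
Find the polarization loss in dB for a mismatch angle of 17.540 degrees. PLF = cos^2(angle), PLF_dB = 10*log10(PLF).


PLF_linear = cos^2(17.540 deg) = 0.9091752
PLF_dB = 10 * log10(0.9091752) = -0.4135 dB

-0.4135 dB


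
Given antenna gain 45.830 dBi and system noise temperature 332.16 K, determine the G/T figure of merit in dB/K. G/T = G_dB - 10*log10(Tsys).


G/T = 45.830 - 10*log10(332.16) = 45.830 - 25.21347 = 20.62 dB/K

20.62 dB/K


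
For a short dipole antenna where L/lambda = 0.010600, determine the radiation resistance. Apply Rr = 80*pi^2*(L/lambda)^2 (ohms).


Rr = 80 * pi^2 * (0.010600)^2 = 80 * 9.869604 * 1.123600e-04 = 0.08872 ohm

0.08872 ohm


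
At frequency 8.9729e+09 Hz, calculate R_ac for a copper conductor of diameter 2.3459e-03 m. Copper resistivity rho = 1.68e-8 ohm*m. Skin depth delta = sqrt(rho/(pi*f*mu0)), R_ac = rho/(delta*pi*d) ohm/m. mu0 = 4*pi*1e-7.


delta = sqrt(1.68e-8 / (pi * 8.9729e+09 * 4*pi*1e-7)) = 6.886656e-07 m
R_ac = 1.68e-8 / (6.886656e-07 * pi * 2.3459e-03) = 3.310 ohm/m

3.310 ohm/m


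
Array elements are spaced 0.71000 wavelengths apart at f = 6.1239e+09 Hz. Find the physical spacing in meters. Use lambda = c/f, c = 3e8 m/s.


lambda = c / f = 3.0000e+08 / 6.1239e+09 = 0.04898839 m
d = 0.71000 * 0.04898839 = 0.03478 m

0.03478 m


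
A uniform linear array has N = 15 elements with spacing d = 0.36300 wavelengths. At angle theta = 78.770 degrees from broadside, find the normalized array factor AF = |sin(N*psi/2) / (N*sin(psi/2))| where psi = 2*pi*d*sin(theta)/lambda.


psi = 2*pi*0.36300*sin(78.770 deg) = 2.237127 rad
AF = |sin(15*2.237127/2) / (15*sin(2.237127/2))| = 0.06503

0.06503


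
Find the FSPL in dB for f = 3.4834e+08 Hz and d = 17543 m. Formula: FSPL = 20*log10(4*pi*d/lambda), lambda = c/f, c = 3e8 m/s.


lambda = c / f = 3.0000e+08 / 3.4834e+08 = 0.8612275 m
FSPL = 20 * log10(4*pi*17543/0.8612275) = 108.2 dB

108.2 dB


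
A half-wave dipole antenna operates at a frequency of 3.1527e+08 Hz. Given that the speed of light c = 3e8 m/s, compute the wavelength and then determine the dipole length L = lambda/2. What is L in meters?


lambda = c / f = 3.0000e+08 / 3.1527e+08 = 0.9515653 m
L = lambda / 2 = 0.9515653 / 2 = 0.4758 m

0.4758 m


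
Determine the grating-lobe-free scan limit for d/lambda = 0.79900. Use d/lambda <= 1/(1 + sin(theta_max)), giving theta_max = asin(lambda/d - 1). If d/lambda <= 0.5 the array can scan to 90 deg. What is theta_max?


lambda/d - 1 = 1/0.79900 - 1 = 0.2515645
theta_max = asin(0.2515645) = 14.57 deg

14.57 deg


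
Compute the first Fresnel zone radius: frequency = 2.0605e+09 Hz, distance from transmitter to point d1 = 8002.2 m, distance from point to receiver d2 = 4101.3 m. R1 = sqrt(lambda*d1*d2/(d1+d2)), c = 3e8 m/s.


lambda = c / f = 3.0000e+08 / 2.0605e+09 = 0.1455957 m
R1 = sqrt(0.1455957 * 8002.2 * 4101.3 / (8002.2 + 4101.3)) = 19.87 m

19.87 m


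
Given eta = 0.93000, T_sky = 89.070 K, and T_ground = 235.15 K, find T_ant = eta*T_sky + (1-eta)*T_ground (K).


T_ant = 0.93000 * 89.070 + (1 - 0.93000) * 235.15 = 99.30 K

99.30 K


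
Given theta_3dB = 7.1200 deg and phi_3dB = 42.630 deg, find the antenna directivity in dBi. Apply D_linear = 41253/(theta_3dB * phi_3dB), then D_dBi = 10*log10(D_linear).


D_linear = 41253 / (7.1200 * 42.630) = 135.9128
D_dBi = 10 * log10(135.9128) = 21.33 dBi

21.33 dBi


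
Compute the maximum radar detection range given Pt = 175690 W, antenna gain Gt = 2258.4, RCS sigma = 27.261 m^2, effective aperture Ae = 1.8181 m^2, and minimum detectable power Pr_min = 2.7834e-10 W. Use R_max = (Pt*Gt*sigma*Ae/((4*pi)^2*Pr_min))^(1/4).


R^4 = 175690*2258.4*27.261*1.8181 / ((4*pi)^2 * 2.7834e-10) = 4.474166e+17
R_max = 4.474166e+17^0.25 = 25863 m

25863 m


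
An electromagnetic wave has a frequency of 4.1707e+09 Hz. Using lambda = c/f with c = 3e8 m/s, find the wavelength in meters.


lambda = c / f = 3.0000e+08 / 4.1707e+09 = 0.07193 m

0.07193 m


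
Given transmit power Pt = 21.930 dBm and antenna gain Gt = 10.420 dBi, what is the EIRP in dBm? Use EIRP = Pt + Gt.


EIRP = Pt + Gt = 21.930 + 10.420 = 32.35 dBm

32.35 dBm


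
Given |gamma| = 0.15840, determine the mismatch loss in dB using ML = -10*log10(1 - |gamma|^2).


ML = -10 * log10(1 - 0.15840^2) = -10 * log10(0.97490944) = 0.1104 dB

0.1104 dB


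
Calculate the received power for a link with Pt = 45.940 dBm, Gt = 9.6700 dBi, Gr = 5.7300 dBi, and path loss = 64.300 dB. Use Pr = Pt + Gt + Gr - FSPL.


Pr = 45.940 + 9.6700 + 5.7300 - 64.300 = -2.96 dBm

-2.96 dBm


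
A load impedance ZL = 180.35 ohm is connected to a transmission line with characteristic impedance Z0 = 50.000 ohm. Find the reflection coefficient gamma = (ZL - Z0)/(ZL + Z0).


gamma = (180.35 - 50.000) / (180.35 + 50.000) = 0.5659

0.5659


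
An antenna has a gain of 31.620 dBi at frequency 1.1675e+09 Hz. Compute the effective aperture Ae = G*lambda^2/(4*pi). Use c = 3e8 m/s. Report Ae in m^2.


lambda = c / f = 3.0000e+08 / 1.1675e+09 = 0.2569593 m
G_linear = 10^(31.620/10) = 1452.112
Ae = G_linear * lambda^2 / (4*pi) = 1452.112 * 0.2569593^2 / (4*pi) = 7.630 m^2

7.630 m^2


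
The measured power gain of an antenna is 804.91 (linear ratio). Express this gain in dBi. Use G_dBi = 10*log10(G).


G_dBi = 10 * log10(804.91) = 29.06 dBi

29.06 dBi


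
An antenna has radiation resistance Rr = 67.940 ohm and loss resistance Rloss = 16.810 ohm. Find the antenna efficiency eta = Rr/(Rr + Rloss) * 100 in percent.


eta = 67.940 / (67.940 + 16.810) * 100 = 80.17%

80.17%


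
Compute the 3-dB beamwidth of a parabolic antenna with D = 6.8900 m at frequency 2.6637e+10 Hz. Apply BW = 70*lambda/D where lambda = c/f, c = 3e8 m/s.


lambda = c / f = 3.0000e+08 / 2.6637e+10 = 0.01126253 m
BW = 70 * 0.01126253 / 6.8900 = 0.1144 deg

0.1144 deg


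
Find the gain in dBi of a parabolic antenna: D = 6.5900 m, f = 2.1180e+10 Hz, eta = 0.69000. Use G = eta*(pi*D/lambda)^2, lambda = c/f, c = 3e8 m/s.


lambda = c / f = 3.0000e+08 / 2.1180e+10 = 0.01416431 m
G_linear = 0.69000 * (pi * 6.5900 / 0.01416431)^2 = 1.474106e+06
G_dBi = 10 * log10(1.474106e+06) = 61.69 dBi

61.69 dBi
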